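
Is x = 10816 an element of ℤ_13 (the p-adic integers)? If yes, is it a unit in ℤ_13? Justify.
x ∈ ℤ_13 but not a unit; v_13(x) = 2 > 0

ℤ_13 = {x ∈ ℚ_13 : v_13(x) ≥ 0} and ℤ_13^× = {x ∈ ℤ_13 : v_13(x) = 0}. Here v_13(10816) = v_13(num) − v_13(den) = 2; compare against these criteria.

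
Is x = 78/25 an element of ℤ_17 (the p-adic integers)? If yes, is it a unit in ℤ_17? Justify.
x ∈ ℤ_17^× (unit); v_17(x) = 0

ℤ_17 = {x ∈ ℚ_17 : v_17(x) ≥ 0} and ℤ_17^× = {x ∈ ℤ_17 : v_17(x) = 0}. Here v_17(78/25) = v_17(num) − v_17(den) = 0; compare against these criteria.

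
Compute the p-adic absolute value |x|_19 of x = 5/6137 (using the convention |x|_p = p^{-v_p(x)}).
|5/6137|_19 = 361

Step 1 — compute v_19(x) by factoring powers of 19 out of the numerator and denominator: v_19(5/6137) = -2. Step 2 — apply |x|_p = p^{-v_p(x)} = 19^{2} = 361.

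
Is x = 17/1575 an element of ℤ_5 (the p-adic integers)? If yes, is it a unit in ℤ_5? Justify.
x ∉ ℤ_5 (v_5(x) = -2 < 0)

ℤ_5 = {x ∈ ℚ_5 : v_5(x) ≥ 0} and ℤ_5^× = {x ∈ ℤ_5 : v_5(x) = 0}. Here v_5(17/1575) = v_5(num) − v_5(den) = -2; compare against these criteria.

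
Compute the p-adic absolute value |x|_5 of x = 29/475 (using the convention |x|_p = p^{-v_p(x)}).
|29/475|_5 = 25

Step 1 — compute v_5(x) by factoring powers of 5 out of the numerator and denominator: v_5(29/475) = -2. Step 2 — apply |x|_p = p^{-v_p(x)} = 5^{2} = 25.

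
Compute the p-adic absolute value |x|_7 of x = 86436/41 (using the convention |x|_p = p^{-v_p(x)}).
|86436/41|_7 = 1/2401

Step 1 — compute v_7(x) by factoring powers of 7 out of the numerator and denominator: v_7(86436/41) = 4. Step 2 — apply |x|_p = p^{-v_p(x)} = 7^{-4} = 1/2401.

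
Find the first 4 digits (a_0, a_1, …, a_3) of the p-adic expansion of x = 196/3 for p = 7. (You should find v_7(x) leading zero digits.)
(a_0, …, a_3) = (0, 0, 6, 4)

v_7(196/3) = 2, so a_0 = ... = a_1 = 0. Factor out: x = 7^2 · u with u = 4/3 a unit in ℤ_7. Expand u iteratively via a_{v+i} = u_i mod 7, u_{i+1} = (u_i − a_{v+i})/7:
  u_0 = 4/3;  a_2 = 6;  u_1 = (u_0 − 6)/7 = -2/3
  u_1 = -2/3;  a_3 = 4;  u_2 = (u_1 − 4)/7 = -2/3
Digits: (0, 0, 6, 4).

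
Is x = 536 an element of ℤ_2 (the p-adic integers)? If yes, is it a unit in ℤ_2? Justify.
x ∈ ℤ_2 but not a unit; v_2(x) = 3 > 0

ℤ_2 = {x ∈ ℚ_2 : v_2(x) ≥ 0} and ℤ_2^× = {x ∈ ℤ_2 : v_2(x) = 0}. Here v_2(536) = v_2(num) − v_2(den) = 3; compare against these criteria.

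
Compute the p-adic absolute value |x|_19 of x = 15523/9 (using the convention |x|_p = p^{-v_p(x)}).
|15523/9|_19 = 1/361

Step 1 — compute v_19(x) by factoring powers of 19 out of the numerator and denominator: v_19(15523/9) = 2. Step 2 — apply |x|_p = p^{-v_p(x)} = 19^{-2} = 1/361.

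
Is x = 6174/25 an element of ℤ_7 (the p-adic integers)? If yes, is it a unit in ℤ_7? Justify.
x ∈ ℤ_7 but not a unit; v_7(x) = 3 > 0

ℤ_7 = {x ∈ ℚ_7 : v_7(x) ≥ 0} and ℤ_7^× = {x ∈ ℤ_7 : v_7(x) = 0}. Here v_7(6174/25) = v_7(num) − v_7(den) = 3; compare against these criteria.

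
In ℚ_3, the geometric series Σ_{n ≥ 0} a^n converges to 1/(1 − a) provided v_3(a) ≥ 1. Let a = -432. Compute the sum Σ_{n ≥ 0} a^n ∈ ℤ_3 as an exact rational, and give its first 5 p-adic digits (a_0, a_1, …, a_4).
Σ a^n = 1/(1 − a) = 1/433;  first 5 digits = (1, 0, 0, 2, 0)

v_3(a) = 3 ≥ 1, so the series converges in ℤ_3 to 1/(1 − a) = 1/(1 − (-432)) = 1/433. Expand this rational in ℤ_3: compute digits iteratively via d_i = x_i mod 3, x_{i+1} = (x_i − d_i)/3. The first 5 digits are (1, 0, 0, 2, 0).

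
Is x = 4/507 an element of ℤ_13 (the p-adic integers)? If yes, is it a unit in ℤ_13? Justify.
x ∉ ℤ_13 (v_13(x) = -2 < 0)

ℤ_13 = {x ∈ ℚ_13 : v_13(x) ≥ 0} and ℤ_13^× = {x ∈ ℤ_13 : v_13(x) = 0}. Here v_13(4/507) = v_13(num) − v_13(den) = -2; compare against these criteria.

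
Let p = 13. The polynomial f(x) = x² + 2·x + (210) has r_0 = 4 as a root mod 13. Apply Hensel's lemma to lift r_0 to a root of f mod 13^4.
r_3 = 2448 (mod 28561)

Hensel: r_{i+1} = r_i − f(r_i)·(f′(r_i))^{-1} mod 13^{i+2}, f′(x) = 2x + 2. Iterate:
  r_0 = 4 (mod 13)
  r_1 = 82 (mod 169)
  r_2 = 251 (mod 2197)
  r_3 = 2448 (mod 28561)
Final: r = 2448 satisfies f(r) ≡ 0 mod 13^4.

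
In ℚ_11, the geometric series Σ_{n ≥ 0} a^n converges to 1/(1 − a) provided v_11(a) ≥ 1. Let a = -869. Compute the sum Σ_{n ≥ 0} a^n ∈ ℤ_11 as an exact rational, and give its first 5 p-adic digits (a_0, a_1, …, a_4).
Σ a^n = 1/(1 − a) = 1/870;  first 5 digits = (1, 9, 7, 8, 4)

v_11(a) = 1 ≥ 1, so the series converges in ℤ_11 to 1/(1 − a) = 1/(1 − (-869)) = 1/870. Expand this rational in ℤ_11: compute digits iteratively via d_i = x_i mod 11, x_{i+1} = (x_i − d_i)/11. The first 5 digits are (1, 9, 7, 8, 4).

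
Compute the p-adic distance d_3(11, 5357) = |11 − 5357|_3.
d_3(11, 5357) = 1/243

Step 1 — x − y = 11 − 5357 = -5346. Step 2 — v_3(-5346) = 5 (factor: -5346 = −(3^5 · 22); the sign does not affect v_p). Step 3 — |x − y|_3 = 3^{-5} = 1/243.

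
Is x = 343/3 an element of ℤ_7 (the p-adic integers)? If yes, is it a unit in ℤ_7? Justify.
x ∈ ℤ_7 but not a unit; v_7(x) = 3 > 0

ℤ_7 = {x ∈ ℚ_7 : v_7(x) ≥ 0} and ℤ_7^× = {x ∈ ℤ_7 : v_7(x) = 0}. Here v_7(343/3) = v_7(num) − v_7(den) = 3; compare against these criteria.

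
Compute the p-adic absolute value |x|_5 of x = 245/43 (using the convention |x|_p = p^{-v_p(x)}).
|245/43|_5 = 1/5

Step 1 — compute v_5(x) by factoring powers of 5 out of the numerator and denominator: v_5(245/43) = 1. Step 2 — apply |x|_p = p^{-v_p(x)} = 5^{-1} = 1/5.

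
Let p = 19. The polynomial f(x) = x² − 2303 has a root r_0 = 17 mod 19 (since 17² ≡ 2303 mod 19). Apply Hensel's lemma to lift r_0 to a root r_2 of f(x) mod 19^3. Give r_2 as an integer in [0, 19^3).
r_2 = 3665 (mod 6859)

Hensel's recurrence: r_{i+1} = r_i − f(r_i)·(f′(r_i))^{-1} mod 19^{i+2}, with f′(x) = 2x. Iterate:
  r_0 = 17 (mod 19)
  r_1 = 55 (mod 361)
  r_2 = 3665 (mod 6859)
Final: r_2 = 3665, and one checks f(r_2) ≡ 0 mod 19^3.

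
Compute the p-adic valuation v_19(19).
v_19(19) = 1

v_19(n) is the largest exponent k such that 19^k divides n. Factor out: 19 = 19^1 · 1. (Sign doesn't affect v_p.) So v_19(19) = 1.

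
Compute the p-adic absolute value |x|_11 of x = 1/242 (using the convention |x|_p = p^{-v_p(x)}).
|1/242|_11 = 121

Step 1 — compute v_11(x) by factoring powers of 11 out of the numerator and denominator: v_11(1/242) = -2. Step 2 — apply |x|_p = p^{-v_p(x)} = 11^{2} = 121.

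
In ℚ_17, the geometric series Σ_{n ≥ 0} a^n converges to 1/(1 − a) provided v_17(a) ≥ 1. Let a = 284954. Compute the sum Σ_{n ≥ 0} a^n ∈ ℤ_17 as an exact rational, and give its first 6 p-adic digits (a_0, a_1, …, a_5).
Σ a^n = 1/(1 − a) = -1/284953;  first 6 digits = (1, 0, 0, 7, 3, 0)

v_17(a) = 3 ≥ 1, so the series converges in ℤ_17 to 1/(1 − a) = 1/(1 − 284954) = -1/284953. Expand this rational in ℤ_17: compute digits iteratively via d_i = x_i mod 17, x_{i+1} = (x_i − d_i)/17. The first 6 digits are (1, 0, 0, 7, 3, 0).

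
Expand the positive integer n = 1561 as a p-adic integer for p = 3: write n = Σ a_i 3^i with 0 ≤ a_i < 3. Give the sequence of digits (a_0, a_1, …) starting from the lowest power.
(a_0, a_1, …) = (1, 1, 2, 0, 1, 0, 2)

Repeated division by 3 gives the digits low-to-high: 1561 = 1 + 1·3^1 + 2·3^2 + 1·3^4 + 2·3^6. Digit sequence: (1, 1, 2, 0, 1, 0, 2).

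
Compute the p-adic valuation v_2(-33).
v_2(-33) = 0

v_2(n) is the largest exponent k such that 2^k divides n. Factor out: -33 = -2^0 · 33. (Sign doesn't affect v_p.) So v_2(-33) = 0.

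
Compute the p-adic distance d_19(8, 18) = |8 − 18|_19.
d_19(8, 18) = 1

Step 1 — x − y = 8 − 18 = -10. Step 2 — v_19(-10) = 0 (factor: -10 = −(19^0 · 10); the sign does not affect v_p). Step 3 — |x − y|_19 = 19^{0} = 1.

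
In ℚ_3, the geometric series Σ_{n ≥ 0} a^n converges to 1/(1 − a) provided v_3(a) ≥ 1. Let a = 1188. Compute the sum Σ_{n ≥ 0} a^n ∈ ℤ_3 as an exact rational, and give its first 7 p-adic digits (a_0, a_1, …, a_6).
Σ a^n = 1/(1 − a) = -1/1187;  first 7 digits = (1, 0, 0, 2, 2, 1, 2)

v_3(a) = 3 ≥ 1, so the series converges in ℤ_3 to 1/(1 − a) = 1/(1 − 1188) = -1/1187. Expand this rational in ℤ_3: compute digits iteratively via d_i = x_i mod 3, x_{i+1} = (x_i − d_i)/3. The first 7 digits are (1, 0, 0, 2, 2, 1, 2).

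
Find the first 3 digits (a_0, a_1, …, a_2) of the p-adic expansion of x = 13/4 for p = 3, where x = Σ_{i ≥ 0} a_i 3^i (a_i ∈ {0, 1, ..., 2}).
(a_0, …, a_2) = (1, 0, 1)

v_3(13/4) = 0 (numerator and denominator both coprime to 3), so x ∈ ℤ_3^×. Compute digits iteratively via a_i = x_i mod 3, x_{i+1} = (x_i − a_i)/3, with x_0 = x:
  x_0 = 13/4;  a_0 = 1;  x_1 = (x_0 − 1)/3 = 3/4
  x_1 = 3/4;  a_1 = 0;  x_2 = (x_1 − 0)/3 = 1/4
  x_2 = 1/4;  a_2 = 1;  x_3 = (x_2 − 1)/3 = -1/4
Digits: (1, 0, 1).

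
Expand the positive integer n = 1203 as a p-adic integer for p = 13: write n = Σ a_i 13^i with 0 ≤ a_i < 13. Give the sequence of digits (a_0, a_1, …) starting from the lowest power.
(a_0, a_1, …) = (7, 1, 7)

Repeated division by 13 gives the digits low-to-high: 1203 = 7 + 1·13^1 + 7·13^2. Digit sequence: (7, 1, 7).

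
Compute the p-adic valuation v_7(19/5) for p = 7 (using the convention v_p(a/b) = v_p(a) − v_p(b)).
v_7(19/5) = 0

Factor powers of 7 from the numerator and denominator of the reduced fraction: 19 = 7^0 · 19 and 5 = 7^0 · 5. Apply v_p(a/b) = v_p(a) − v_p(b): v_7(19/5) = 0 − 0 = 0.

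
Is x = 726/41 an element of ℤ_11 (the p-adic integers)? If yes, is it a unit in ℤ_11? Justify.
x ∈ ℤ_11 but not a unit; v_11(x) = 2 > 0

ℤ_11 = {x ∈ ℚ_11 : v_11(x) ≥ 0} and ℤ_11^× = {x ∈ ℤ_11 : v_11(x) = 0}. Here v_11(726/41) = v_11(num) − v_11(den) = 2; compare against these criteria.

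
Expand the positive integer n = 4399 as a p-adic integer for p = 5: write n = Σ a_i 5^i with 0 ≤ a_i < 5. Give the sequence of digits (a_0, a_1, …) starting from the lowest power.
(a_0, a_1, …) = (4, 4, 0, 0, 2, 1)

Repeated division by 5 gives the digits low-to-high: 4399 = 4 + 4·5^1 + 2·5^4 + 1·5^5. Digit sequence: (4, 4, 0, 0, 2, 1).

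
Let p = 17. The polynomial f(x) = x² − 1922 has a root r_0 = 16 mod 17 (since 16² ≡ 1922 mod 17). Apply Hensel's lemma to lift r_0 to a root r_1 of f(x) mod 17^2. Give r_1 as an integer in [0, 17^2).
r_1 = 50 (mod 289)

Hensel's recurrence: r_{i+1} = r_i − f(r_i)·(f′(r_i))^{-1} mod 17^{i+2}, with f′(x) = 2x. Iterate:
  r_0 = 16 (mod 17)
  r_1 = 50 (mod 289)
Final: r_1 = 50, and one checks f(r_1) ≡ 0 mod 17^2.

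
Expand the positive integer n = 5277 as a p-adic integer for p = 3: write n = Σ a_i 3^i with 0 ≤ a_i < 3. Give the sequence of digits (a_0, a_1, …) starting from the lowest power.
(a_0, a_1, …) = (0, 1, 1, 0, 2, 0, 1, 2)

Repeated division by 3 gives the digits low-to-high: 5277 = 1·3^1 + 1·3^2 + 2·3^4 + 1·3^6 + 2·3^7. Digit sequence: (0, 1, 1, 0, 2, 0, 1, 2).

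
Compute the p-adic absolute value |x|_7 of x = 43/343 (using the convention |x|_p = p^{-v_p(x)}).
|43/343|_7 = 343

Step 1 — compute v_7(x) by factoring powers of 7 out of the numerator and denominator: v_7(43/343) = -3. Step 2 — apply |x|_p = p^{-v_p(x)} = 7^{3} = 343.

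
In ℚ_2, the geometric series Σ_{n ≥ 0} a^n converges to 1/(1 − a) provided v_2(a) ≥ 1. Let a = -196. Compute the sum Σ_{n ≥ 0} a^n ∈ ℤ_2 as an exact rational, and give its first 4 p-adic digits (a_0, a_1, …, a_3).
Σ a^n = 1/(1 − a) = 1/197;  first 4 digits = (1, 0, 1, 1)

v_2(a) = 2 ≥ 1, so the series converges in ℤ_2 to 1/(1 − a) = 1/(1 − (-196)) = 1/197. Expand this rational in ℤ_2: compute digits iteratively via d_i = x_i mod 2, x_{i+1} = (x_i − d_i)/2. The first 4 digits are (1, 0, 1, 1).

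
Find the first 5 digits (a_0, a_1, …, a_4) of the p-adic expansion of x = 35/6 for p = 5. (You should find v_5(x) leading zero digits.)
(a_0, …, a_4) = (0, 2, 4, 0, 4)

v_5(35/6) = 1, so a_0 = ... = a_0 = 0. Factor out: x = 5^1 · u with u = 7/6 a unit in ℤ_5. Expand u iteratively via a_{v+i} = u_i mod 5, u_{i+1} = (u_i − a_{v+i})/5:
  u_0 = 7/6;  a_1 = 2;  u_1 = (u_0 − 2)/5 = -1/6
  u_1 = -1/6;  a_2 = 4;  u_2 = (u_1 − 4)/5 = -5/6
  u_2 = -5/6;  a_3 = 0;  u_3 = (u_2 − 0)/5 = -1/6
  u_3 = -1/6;  a_4 = 4;  u_4 = (u_3 − 4)/5 = -5/6
Digits: (0, 2, 4, 0, 4).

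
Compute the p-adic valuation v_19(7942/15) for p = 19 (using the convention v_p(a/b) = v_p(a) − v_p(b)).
v_19(7942/15) = 2

Factor powers of 19 from the numerator and denominator of the reduced fraction: 7942 = 19^2 · 22 and 15 = 19^0 · 15. Apply v_p(a/b) = v_p(a) − v_p(b): v_19(7942/15) = 2 − 0 = 2.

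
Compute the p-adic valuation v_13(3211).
v_13(3211) = 2

v_13(n) is the largest exponent k such that 13^k divides n. Factor out: 3211 = 13^2 · 19. (Sign doesn't affect v_p.) So v_13(3211) = 2.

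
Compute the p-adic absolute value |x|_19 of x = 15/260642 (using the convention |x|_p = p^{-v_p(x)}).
|15/260642|_19 = 130321

Step 1 — compute v_19(x) by factoring powers of 19 out of the numerator and denominator: v_19(15/260642) = -4. Step 2 — apply |x|_p = p^{-v_p(x)} = 19^{4} = 130321.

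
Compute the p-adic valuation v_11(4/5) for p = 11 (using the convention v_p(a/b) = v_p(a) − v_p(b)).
v_11(4/5) = 0

Factor powers of 11 from the numerator and denominator of the reduced fraction: 4 = 11^0 · 4 and 5 = 11^0 · 5. Apply v_p(a/b) = v_p(a) − v_p(b): v_11(4/5) = 0 − 0 = 0.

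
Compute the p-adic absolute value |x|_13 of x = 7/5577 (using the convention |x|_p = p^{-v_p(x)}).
|7/5577|_13 = 169

Step 1 — compute v_13(x) by factoring powers of 13 out of the numerator and denominator: v_13(7/5577) = -2. Step 2 — apply |x|_p = p^{-v_p(x)} = 13^{2} = 169.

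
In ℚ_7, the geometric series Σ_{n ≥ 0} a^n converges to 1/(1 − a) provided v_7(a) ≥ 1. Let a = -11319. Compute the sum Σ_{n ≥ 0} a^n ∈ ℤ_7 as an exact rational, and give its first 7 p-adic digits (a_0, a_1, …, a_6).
Σ a^n = 1/(1 − a) = 1/11320;  first 7 digits = (1, 0, 0, 2, 2, 6, 3)

v_7(a) = 3 ≥ 1, so the series converges in ℤ_7 to 1/(1 − a) = 1/(1 − (-11319)) = 1/11320. Expand this rational in ℤ_7: compute digits iteratively via d_i = x_i mod 7, x_{i+1} = (x_i − d_i)/7. The first 7 digits are (1, 0, 0, 2, 2, 6, 3).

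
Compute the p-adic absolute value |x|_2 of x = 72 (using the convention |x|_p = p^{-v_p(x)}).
|72|_2 = 1/8

Step 1 — compute v_2(x) by factoring powers of 2 out of the numerator and denominator: v_2(72) = 3. Step 2 — apply |x|_p = p^{-v_p(x)} = 2^{-3} = 1/8.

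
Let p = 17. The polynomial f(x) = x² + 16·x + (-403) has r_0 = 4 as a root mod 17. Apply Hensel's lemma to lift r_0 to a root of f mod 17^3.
r_2 = 3931 (mod 4913)

Hensel: r_{i+1} = r_i − f(r_i)·(f′(r_i))^{-1} mod 17^{i+2}, f′(x) = 2x + 16. Iterate:
  r_0 = 4 (mod 17)
  r_1 = 174 (mod 289)
  r_2 = 3931 (mod 4913)
Final: r = 3931 satisfies f(r) ≡ 0 mod 17^3.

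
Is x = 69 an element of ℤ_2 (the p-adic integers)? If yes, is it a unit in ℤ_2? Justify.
x ∈ ℤ_2^× (unit); v_2(x) = 0

ℤ_2 = {x ∈ ℚ_2 : v_2(x) ≥ 0} and ℤ_2^× = {x ∈ ℤ_2 : v_2(x) = 0}. Here v_2(69) = v_2(num) − v_2(den) = 0; compare against these criteria.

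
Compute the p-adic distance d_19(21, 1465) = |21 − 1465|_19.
d_19(21, 1465) = 1/361

Step 1 — x − y = 21 − 1465 = -1444. Step 2 — v_19(-1444) = 2 (factor: -1444 = −(19^2 · 4); the sign does not affect v_p). Step 3 — |x − y|_19 = 19^{-2} = 1/361.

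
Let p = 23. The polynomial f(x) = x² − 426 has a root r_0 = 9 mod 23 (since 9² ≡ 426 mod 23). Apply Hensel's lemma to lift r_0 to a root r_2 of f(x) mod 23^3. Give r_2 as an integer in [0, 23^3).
r_2 = 7875 (mod 12167)

Hensel's recurrence: r_{i+1} = r_i − f(r_i)·(f′(r_i))^{-1} mod 23^{i+2}, with f′(x) = 2x. Iterate:
  r_0 = 9 (mod 23)
  r_1 = 469 (mod 529)
  r_2 = 7875 (mod 12167)
Final: r_2 = 7875, and one checks f(r_2) ≡ 0 mod 23^3.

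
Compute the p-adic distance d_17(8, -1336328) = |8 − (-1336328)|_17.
d_17(8, -1336328) = 1/83521

Step 1 — x − y = 8 − (-1336328) = 1336336. Step 2 — v_17(1336336) = 4 (factor: 1336336 = (17^4 · 16); the sign does not affect v_p). Step 3 — |x − y|_17 = 17^{-4} = 1/83521.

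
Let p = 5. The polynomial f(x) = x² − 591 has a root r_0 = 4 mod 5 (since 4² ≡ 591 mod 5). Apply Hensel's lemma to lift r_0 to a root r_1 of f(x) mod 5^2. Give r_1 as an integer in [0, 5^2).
r_1 = 4 (mod 25)

Hensel's recurrence: r_{i+1} = r_i − f(r_i)·(f′(r_i))^{-1} mod 5^{i+2}, with f′(x) = 2x. Iterate:
  r_0 = 4 (mod 5)
  r_1 = 4 (mod 25)
Final: r_1 = 4, and one checks f(r_1) ≡ 0 mod 5^2.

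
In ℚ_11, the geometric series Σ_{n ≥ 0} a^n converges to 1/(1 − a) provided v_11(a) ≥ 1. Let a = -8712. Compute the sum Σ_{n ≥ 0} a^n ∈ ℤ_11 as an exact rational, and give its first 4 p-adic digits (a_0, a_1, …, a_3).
Σ a^n = 1/(1 − a) = 1/8713;  first 4 digits = (1, 0, 5, 4)

v_11(a) = 2 ≥ 1, so the series converges in ℤ_11 to 1/(1 − a) = 1/(1 − (-8712)) = 1/8713. Expand this rational in ℤ_11: compute digits iteratively via d_i = x_i mod 11, x_{i+1} = (x_i − d_i)/11. The first 4 digits are (1, 0, 5, 4).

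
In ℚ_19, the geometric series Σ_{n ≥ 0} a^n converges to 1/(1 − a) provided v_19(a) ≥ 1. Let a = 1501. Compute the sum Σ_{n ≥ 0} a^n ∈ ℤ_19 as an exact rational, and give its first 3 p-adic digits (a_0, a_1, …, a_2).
Σ a^n = 1/(1 − a) = -1/1500;  first 3 digits = (1, 3, 13)

v_19(a) = 1 ≥ 1, so the series converges in ℤ_19 to 1/(1 − a) = 1/(1 − 1501) = -1/1500. Expand this rational in ℤ_19: compute digits iteratively via d_i = x_i mod 19, x_{i+1} = (x_i − d_i)/19. The first 3 digits are (1, 3, 13).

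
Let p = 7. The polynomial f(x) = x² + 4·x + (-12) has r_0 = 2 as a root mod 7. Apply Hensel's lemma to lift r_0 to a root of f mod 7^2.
r_1 = 2 (mod 49)

Hensel: r_{i+1} = r_i − f(r_i)·(f′(r_i))^{-1} mod 7^{i+2}, f′(x) = 2x + 4. Iterate:
  r_0 = 2 (mod 7)
  r_1 = 2 (mod 49)
Final: r = 2 satisfies f(r) ≡ 0 mod 7^2.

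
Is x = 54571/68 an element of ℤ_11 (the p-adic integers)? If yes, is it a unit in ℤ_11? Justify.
x ∈ ℤ_11 but not a unit; v_11(x) = 3 > 0

ℤ_11 = {x ∈ ℚ_11 : v_11(x) ≥ 0} and ℤ_11^× = {x ∈ ℤ_11 : v_11(x) = 0}. Here v_11(54571/68) = v_11(num) − v_11(den) = 3; compare against these criteria.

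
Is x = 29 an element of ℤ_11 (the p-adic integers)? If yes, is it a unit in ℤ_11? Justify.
x ∈ ℤ_11^× (unit); v_11(x) = 0

ℤ_11 = {x ∈ ℚ_11 : v_11(x) ≥ 0} and ℤ_11^× = {x ∈ ℤ_11 : v_11(x) = 0}. Here v_11(29) = v_11(num) − v_11(den) = 0; compare against these criteria.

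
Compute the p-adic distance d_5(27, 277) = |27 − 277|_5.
d_5(27, 277) = 1/125

Step 1 — x − y = 27 − 277 = -250. Step 2 — v_5(-250) = 3 (factor: -250 = −(5^3 · 2); the sign does not affect v_p). Step 3 — |x − y|_5 = 5^{-3} = 1/125.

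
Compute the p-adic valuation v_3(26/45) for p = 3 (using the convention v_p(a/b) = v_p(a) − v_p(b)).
v_3(26/45) = -2

Factor powers of 3 from the numerator and denominator of the reduced fraction: 26 = 3^0 · 26 and 45 = 3^2 · 5. Apply v_p(a/b) = v_p(a) − v_p(b): v_3(26/45) = 0 − 2 = -2.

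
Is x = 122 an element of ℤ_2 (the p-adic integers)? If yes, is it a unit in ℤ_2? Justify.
x ∈ ℤ_2 but not a unit; v_2(x) = 1 > 0

ℤ_2 = {x ∈ ℚ_2 : v_2(x) ≥ 0} and ℤ_2^× = {x ∈ ℤ_2 : v_2(x) = 0}. Here v_2(122) = v_2(num) − v_2(den) = 1; compare against these criteria.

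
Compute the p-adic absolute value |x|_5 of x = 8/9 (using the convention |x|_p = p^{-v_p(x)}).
|8/9|_5 = 1

Step 1 — compute v_5(x) by factoring powers of 5 out of the numerator and denominator: v_5(8/9) = 0. Step 2 — apply |x|_p = p^{-v_p(x)} = 5^{0} = 1.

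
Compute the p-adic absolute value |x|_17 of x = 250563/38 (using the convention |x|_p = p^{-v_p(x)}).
|250563/38|_17 = 1/83521

Step 1 — compute v_17(x) by factoring powers of 17 out of the numerator and denominator: v_17(250563/38) = 4. Step 2 — apply |x|_p = p^{-v_p(x)} = 17^{-4} = 1/83521.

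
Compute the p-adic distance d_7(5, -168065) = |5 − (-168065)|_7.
d_7(5, -168065) = 1/16807

Step 1 — x − y = 5 − (-168065) = 168070. Step 2 — v_7(168070) = 5 (factor: 168070 = (7^5 · 10); the sign does not affect v_p). Step 3 — |x − y|_7 = 7^{-5} = 1/16807.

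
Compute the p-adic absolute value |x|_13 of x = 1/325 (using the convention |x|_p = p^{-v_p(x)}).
|1/325|_13 = 13

Step 1 — compute v_13(x) by factoring powers of 13 out of the numerator and denominator: v_13(1/325) = -1. Step 2 — apply |x|_p = p^{-v_p(x)} = 13^{1} = 13.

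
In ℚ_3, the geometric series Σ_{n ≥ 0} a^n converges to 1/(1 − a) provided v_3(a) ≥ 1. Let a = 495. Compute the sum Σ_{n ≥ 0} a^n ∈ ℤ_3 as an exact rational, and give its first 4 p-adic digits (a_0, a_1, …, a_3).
Σ a^n = 1/(1 − a) = -1/494;  first 4 digits = (1, 0, 1, 0)

v_3(a) = 2 ≥ 1, so the series converges in ℤ_3 to 1/(1 − a) = 1/(1 − 495) = -1/494. Expand this rational in ℤ_3: compute digits iteratively via d_i = x_i mod 3, x_{i+1} = (x_i − d_i)/3. The first 4 digits are (1, 0, 1, 0).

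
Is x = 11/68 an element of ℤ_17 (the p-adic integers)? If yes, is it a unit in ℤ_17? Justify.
x ∉ ℤ_17 (v_17(x) = -1 < 0)

ℤ_17 = {x ∈ ℚ_17 : v_17(x) ≥ 0} and ℤ_17^× = {x ∈ ℤ_17 : v_17(x) = 0}. Here v_17(11/68) = v_17(num) − v_17(den) = -1; compare against these criteria.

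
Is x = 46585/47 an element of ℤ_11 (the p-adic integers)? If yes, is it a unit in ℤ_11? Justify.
x ∈ ℤ_11 but not a unit; v_11(x) = 3 > 0

ℤ_11 = {x ∈ ℚ_11 : v_11(x) ≥ 0} and ℤ_11^× = {x ∈ ℤ_11 : v_11(x) = 0}. Here v_11(46585/47) = v_11(num) − v_11(den) = 3; compare against these criteria.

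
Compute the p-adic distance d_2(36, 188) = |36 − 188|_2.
d_2(36, 188) = 1/8

Step 1 — x − y = 36 − 188 = -152. Step 2 — v_2(-152) = 3 (factor: -152 = −(2^3 · 19); the sign does not affect v_p). Step 3 — |x − y|_2 = 2^{-3} = 1/8.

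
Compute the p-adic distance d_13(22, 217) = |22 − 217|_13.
d_13(22, 217) = 1/13

Step 1 — x − y = 22 − 217 = -195. Step 2 — v_13(-195) = 1 (factor: -195 = −(13^1 · 15); the sign does not affect v_p). Step 3 — |x − y|_13 = 13^{-1} = 1/13.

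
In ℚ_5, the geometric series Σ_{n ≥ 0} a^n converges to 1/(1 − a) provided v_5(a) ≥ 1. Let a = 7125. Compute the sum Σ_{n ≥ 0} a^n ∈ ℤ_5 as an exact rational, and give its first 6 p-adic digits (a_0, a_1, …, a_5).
Σ a^n = 1/(1 − a) = -1/7124;  first 6 digits = (1, 0, 0, 2, 1, 2)

v_5(a) = 3 ≥ 1, so the series converges in ℤ_5 to 1/(1 − a) = 1/(1 − 7125) = -1/7124. Expand this rational in ℤ_5: compute digits iteratively via d_i = x_i mod 5, x_{i+1} = (x_i − d_i)/5. The first 6 digits are (1, 0, 0, 2, 1, 2).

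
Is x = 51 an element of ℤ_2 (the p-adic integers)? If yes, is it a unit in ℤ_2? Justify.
x ∈ ℤ_2^× (unit); v_2(x) = 0

ℤ_2 = {x ∈ ℚ_2 : v_2(x) ≥ 0} and ℤ_2^× = {x ∈ ℤ_2 : v_2(x) = 0}. Here v_2(51) = v_2(num) − v_2(den) = 0; compare against these criteria.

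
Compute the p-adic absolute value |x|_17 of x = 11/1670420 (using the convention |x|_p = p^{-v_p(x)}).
|11/1670420|_17 = 83521

Step 1 — compute v_17(x) by factoring powers of 17 out of the numerator and denominator: v_17(11/1670420) = -4. Step 2 — apply |x|_p = p^{-v_p(x)} = 17^{4} = 83521.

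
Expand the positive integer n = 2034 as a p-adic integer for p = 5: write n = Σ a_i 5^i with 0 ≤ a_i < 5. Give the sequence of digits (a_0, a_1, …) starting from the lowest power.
(a_0, a_1, …) = (4, 1, 1, 1, 3)

Repeated division by 5 gives the digits low-to-high: 2034 = 4 + 1·5^1 + 1·5^2 + 1·5^3 + 3·5^4. Digit sequence: (4, 1, 1, 1, 3).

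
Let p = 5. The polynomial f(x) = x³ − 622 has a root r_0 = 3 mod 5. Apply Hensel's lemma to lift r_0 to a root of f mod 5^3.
r_2 = 38 (mod 125)

Hensel: r_{i+1} = r_i − f(r_i)/f′(r_i) mod 5^{i+2}, where f′(x) = 3x². Iterate:
  r_0 = 3 (mod 5)
  r_1 = 13 (mod 25)
  r_2 = 38 (mod 125)
Final: r = 38 with f(r) ≡ 0 mod 5^3.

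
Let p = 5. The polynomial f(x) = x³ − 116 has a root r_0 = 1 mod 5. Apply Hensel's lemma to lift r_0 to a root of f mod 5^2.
r_1 = 6 (mod 25)

Hensel: r_{i+1} = r_i − f(r_i)/f′(r_i) mod 5^{i+2}, where f′(x) = 3x². Iterate:
  r_0 = 1 (mod 5)
  r_1 = 6 (mod 25)
Final: r = 6 with f(r) ≡ 0 mod 5^2.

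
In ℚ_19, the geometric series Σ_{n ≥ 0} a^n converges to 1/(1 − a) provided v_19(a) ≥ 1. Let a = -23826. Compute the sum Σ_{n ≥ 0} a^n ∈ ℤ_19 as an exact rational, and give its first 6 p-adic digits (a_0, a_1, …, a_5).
Σ a^n = 1/(1 − a) = 1/23827;  first 6 digits = (1, 0, 10, 15, 4, 1)

v_19(a) = 2 ≥ 1, so the series converges in ℤ_19 to 1/(1 − a) = 1/(1 − (-23826)) = 1/23827. Expand this rational in ℤ_19: compute digits iteratively via d_i = x_i mod 19, x_{i+1} = (x_i − d_i)/19. The first 6 digits are (1, 0, 10, 15, 4, 1).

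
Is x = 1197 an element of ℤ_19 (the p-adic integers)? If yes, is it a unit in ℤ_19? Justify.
x ∈ ℤ_19 but not a unit; v_19(x) = 1 > 0

ℤ_19 = {x ∈ ℚ_19 : v_19(x) ≥ 0} and ℤ_19^× = {x ∈ ℤ_19 : v_19(x) = 0}. Here v_19(1197) = v_19(num) − v_19(den) = 1; compare against these criteria.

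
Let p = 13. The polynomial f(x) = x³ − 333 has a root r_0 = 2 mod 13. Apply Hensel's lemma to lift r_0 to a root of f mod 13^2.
r_1 = 15 (mod 169)

Hensel: r_{i+1} = r_i − f(r_i)/f′(r_i) mod 13^{i+2}, where f′(x) = 3x². Iterate:
  r_0 = 2 (mod 13)
  r_1 = 15 (mod 169)
Final: r = 15 with f(r) ≡ 0 mod 13^2.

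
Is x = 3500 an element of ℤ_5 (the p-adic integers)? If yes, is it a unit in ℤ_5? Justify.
x ∈ ℤ_5 but not a unit; v_5(x) = 3 > 0

ℤ_5 = {x ∈ ℚ_5 : v_5(x) ≥ 0} and ℤ_5^× = {x ∈ ℤ_5 : v_5(x) = 0}. Here v_5(3500) = v_5(num) − v_5(den) = 3; compare against these criteria.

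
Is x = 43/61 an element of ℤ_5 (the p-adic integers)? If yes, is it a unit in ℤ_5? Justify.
x ∈ ℤ_5^× (unit); v_5(x) = 0

ℤ_5 = {x ∈ ℚ_5 : v_5(x) ≥ 0} and ℤ_5^× = {x ∈ ℤ_5 : v_5(x) = 0}. Here v_5(43/61) = v_5(num) − v_5(den) = 0; compare against these criteria.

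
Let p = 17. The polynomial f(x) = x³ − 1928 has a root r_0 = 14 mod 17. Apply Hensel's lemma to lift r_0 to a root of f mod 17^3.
r_2 = 2938 (mod 4913)

Hensel: r_{i+1} = r_i − f(r_i)/f′(r_i) mod 17^{i+2}, where f′(x) = 3x². Iterate:
  r_0 = 14 (mod 17)
  r_1 = 48 (mod 289)
  r_2 = 2938 (mod 4913)
Final: r = 2938 with f(r) ≡ 0 mod 17^3.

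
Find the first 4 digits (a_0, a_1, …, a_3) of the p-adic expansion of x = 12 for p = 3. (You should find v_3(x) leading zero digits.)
(a_0, …, a_3) = (0, 1, 1, 0)

v_3(12) = 1, so a_0 = ... = a_0 = 0. Factor out: x = 3^1 · u with u = 4 a unit in ℤ_3. Expand u iteratively via a_{v+i} = u_i mod 3, u_{i+1} = (u_i − a_{v+i})/3:
  u_0 = 4;  a_1 = 1;  u_1 = (u_0 − 1)/3 = 1
  u_1 = 1;  a_2 = 1;  u_2 = (u_1 − 1)/3 = 0
  u_2 = 0;  a_3 = 0;  u_3 = (u_2 − 0)/3 = 0
Digits: (0, 1, 1, 0).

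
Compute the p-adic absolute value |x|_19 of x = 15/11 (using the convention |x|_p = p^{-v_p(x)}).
|15/11|_19 = 1

Step 1 — compute v_19(x) by factoring powers of 19 out of the numerator and denominator: v_19(15/11) = 0. Step 2 — apply |x|_p = p^{-v_p(x)} = 19^{0} = 1.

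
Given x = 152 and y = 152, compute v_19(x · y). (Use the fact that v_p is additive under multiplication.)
v_19(23104) = 2

v_p(x) = 1 (factor: 152 = 19^1 · 8); v_p(y) = 1 (factor: 152 = 19^1 · 8). Additivity: v_p(xy) = v_p(x) + v_p(y) = 1 + 1 = 2. (Direct check: xy = 23104 = 19^2 · (64).)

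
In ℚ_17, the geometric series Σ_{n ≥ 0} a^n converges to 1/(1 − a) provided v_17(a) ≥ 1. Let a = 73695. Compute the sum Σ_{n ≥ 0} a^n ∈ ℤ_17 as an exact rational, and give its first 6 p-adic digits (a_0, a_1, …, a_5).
Σ a^n = 1/(1 − a) = -1/73694;  first 6 digits = (1, 0, 0, 15, 0, 0)

v_17(a) = 3 ≥ 1, so the series converges in ℤ_17 to 1/(1 − a) = 1/(1 − 73695) = -1/73694. Expand this rational in ℤ_17: compute digits iteratively via d_i = x_i mod 17, x_{i+1} = (x_i − d_i)/17. The first 6 digits are (1, 0, 0, 15, 0, 0).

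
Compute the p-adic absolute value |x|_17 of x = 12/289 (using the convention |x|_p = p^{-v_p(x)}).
|12/289|_17 = 289

Step 1 — compute v_17(x) by factoring powers of 17 out of the numerator and denominator: v_17(12/289) = -2. Step 2 — apply |x|_p = p^{-v_p(x)} = 17^{2} = 289.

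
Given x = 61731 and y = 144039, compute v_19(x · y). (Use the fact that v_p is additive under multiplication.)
v_19(8891671509) = 6

v_p(x) = 3 (factor: 61731 = 19^3 · 9); v_p(y) = 3 (factor: 144039 = 19^3 · 21). Additivity: v_p(xy) = v_p(x) + v_p(y) = 3 + 3 = 6. (Direct check: xy = 8891671509 = 19^6 · (189).)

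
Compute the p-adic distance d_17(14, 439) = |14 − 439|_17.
d_17(14, 439) = 1/17

Step 1 — x − y = 14 − 439 = -425. Step 2 — v_17(-425) = 1 (factor: -425 = −(17^1 · 25); the sign does not affect v_p). Step 3 — |x − y|_17 = 17^{-1} = 1/17.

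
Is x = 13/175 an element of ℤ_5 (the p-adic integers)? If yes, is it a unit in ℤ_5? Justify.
x ∉ ℤ_5 (v_5(x) = -2 < 0)

ℤ_5 = {x ∈ ℚ_5 : v_5(x) ≥ 0} and ℤ_5^× = {x ∈ ℤ_5 : v_5(x) = 0}. Here v_5(13/175) = v_5(num) − v_5(den) = -2; compare against these criteria.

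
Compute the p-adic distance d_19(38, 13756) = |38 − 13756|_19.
d_19(38, 13756) = 1/6859

Step 1 — x − y = 38 − 13756 = -13718. Step 2 — v_19(-13718) = 3 (factor: -13718 = −(19^3 · 2); the sign does not affect v_p). Step 3 — |x − y|_19 = 19^{-3} = 1/6859.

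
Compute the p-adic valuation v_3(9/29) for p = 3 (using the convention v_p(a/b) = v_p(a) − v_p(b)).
v_3(9/29) = 2

Factor powers of 3 from the numerator and denominator of the reduced fraction: 9 = 3^2 · 1 and 29 = 3^0 · 29. Apply v_p(a/b) = v_p(a) − v_p(b): v_3(9/29) = 2 − 0 = 2.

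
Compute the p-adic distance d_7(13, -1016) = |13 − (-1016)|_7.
d_7(13, -1016) = 1/343

Step 1 — x − y = 13 − (-1016) = 1029. Step 2 — v_7(1029) = 3 (factor: 1029 = (7^3 · 3); the sign does not affect v_p). Step 3 — |x − y|_7 = 7^{-3} = 1/343.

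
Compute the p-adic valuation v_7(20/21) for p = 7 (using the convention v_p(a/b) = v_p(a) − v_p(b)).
v_7(20/21) = -1

Factor powers of 7 from the numerator and denominator of the reduced fraction: 20 = 7^0 · 20 and 21 = 7^1 · 3. Apply v_p(a/b) = v_p(a) − v_p(b): v_7(20/21) = 0 − 1 = -1.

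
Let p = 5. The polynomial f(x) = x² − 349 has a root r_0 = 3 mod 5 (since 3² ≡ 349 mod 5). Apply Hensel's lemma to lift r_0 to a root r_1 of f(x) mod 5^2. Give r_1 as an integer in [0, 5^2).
r_1 = 18 (mod 25)

Hensel's recurrence: r_{i+1} = r_i − f(r_i)·(f′(r_i))^{-1} mod 5^{i+2}, with f′(x) = 2x. Iterate:
  r_0 = 3 (mod 5)
  r_1 = 18 (mod 25)
Final: r_1 = 18, and one checks f(r_1) ≡ 0 mod 5^2.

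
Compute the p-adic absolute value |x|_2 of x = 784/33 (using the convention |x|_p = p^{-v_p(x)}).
|784/33|_2 = 1/16

Step 1 — compute v_2(x) by factoring powers of 2 out of the numerator and denominator: v_2(784/33) = 4. Step 2 — apply |x|_p = p^{-v_p(x)} = 2^{-4} = 1/16.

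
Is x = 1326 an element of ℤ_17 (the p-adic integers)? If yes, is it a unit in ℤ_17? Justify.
x ∈ ℤ_17 but not a unit; v_17(x) = 1 > 0

ℤ_17 = {x ∈ ℚ_17 : v_17(x) ≥ 0} and ℤ_17^× = {x ∈ ℤ_17 : v_17(x) = 0}. Here v_17(1326) = v_17(num) − v_17(den) = 1; compare against these criteria.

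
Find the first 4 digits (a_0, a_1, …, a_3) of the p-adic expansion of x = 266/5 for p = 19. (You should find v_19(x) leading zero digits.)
(a_0, …, a_3) = (0, 18, 3, 15)

v_19(266/5) = 1, so a_0 = ... = a_0 = 0. Factor out: x = 19^1 · u with u = 14/5 a unit in ℤ_19. Expand u iteratively via a_{v+i} = u_i mod 19, u_{i+1} = (u_i − a_{v+i})/19:
  u_0 = 14/5;  a_1 = 18;  u_1 = (u_0 − 18)/19 = -4/5
  u_1 = -4/5;  a_2 = 3;  u_2 = (u_1 − 3)/19 = -1/5
  u_2 = -1/5;  a_3 = 15;  u_3 = (u_2 − 15)/19 = -4/5
Digits: (0, 18, 3, 15).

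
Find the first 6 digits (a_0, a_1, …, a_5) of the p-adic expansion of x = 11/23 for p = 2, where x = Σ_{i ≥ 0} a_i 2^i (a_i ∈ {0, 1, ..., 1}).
(a_0, …, a_5) = (1, 0, 1, 1, 0, 1)

v_2(11/23) = 0 (numerator and denominator both coprime to 2), so x ∈ ℤ_2^×. Compute digits iteratively via a_i = x_i mod 2, x_{i+1} = (x_i − a_i)/2, with x_0 = x:
  x_0 = 11/23;  a_0 = 1;  x_1 = (x_0 − 1)/2 = -6/23
  x_1 = -6/23;  a_1 = 0;  x_2 = (x_1 − 0)/2 = -3/23
  x_2 = -3/23;  a_2 = 1;  x_3 = (x_2 − 1)/2 = -13/23
  x_3 = -13/23;  a_3 = 1;  x_4 = (x_3 − 1)/2 = -18/23
  x_4 = -18/23;  a_4 = 0;  x_5 = (x_4 − 0)/2 = -9/23
  x_5 = -9/23;  a_5 = 1;  x_6 = (x_5 − 1)/2 = -16/23
Digits: (1, 0, 1, 1, 0, 1).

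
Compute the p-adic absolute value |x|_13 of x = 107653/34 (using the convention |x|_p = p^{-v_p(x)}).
|107653/34|_13 = 1/2197

Step 1 — compute v_13(x) by factoring powers of 13 out of the numerator and denominator: v_13(107653/34) = 3. Step 2 — apply |x|_p = p^{-v_p(x)} = 13^{-3} = 1/2197.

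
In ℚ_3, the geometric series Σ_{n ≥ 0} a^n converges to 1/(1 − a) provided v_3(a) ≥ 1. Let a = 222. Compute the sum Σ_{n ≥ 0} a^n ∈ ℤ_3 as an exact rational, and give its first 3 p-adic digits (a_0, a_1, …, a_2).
Σ a^n = 1/(1 − a) = -1/221;  first 3 digits = (1, 2, 1)

v_3(a) = 1 ≥ 1, so the series converges in ℤ_3 to 1/(1 − a) = 1/(1 − 222) = -1/221. Expand this rational in ℤ_3: compute digits iteratively via d_i = x_i mod 3, x_{i+1} = (x_i − d_i)/3. The first 3 digits are (1, 2, 1).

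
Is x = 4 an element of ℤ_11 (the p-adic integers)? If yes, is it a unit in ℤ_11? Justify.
x ∈ ℤ_11^× (unit); v_11(x) = 0

ℤ_11 = {x ∈ ℚ_11 : v_11(x) ≥ 0} and ℤ_11^× = {x ∈ ℤ_11 : v_11(x) = 0}. Here v_11(4) = v_11(num) − v_11(den) = 0; compare against these criteria.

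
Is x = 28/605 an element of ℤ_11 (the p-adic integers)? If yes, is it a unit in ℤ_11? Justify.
x ∉ ℤ_11 (v_11(x) = -2 < 0)

ℤ_11 = {x ∈ ℚ_11 : v_11(x) ≥ 0} and ℤ_11^× = {x ∈ ℤ_11 : v_11(x) = 0}. Here v_11(28/605) = v_11(num) − v_11(den) = -2; compare against these criteria.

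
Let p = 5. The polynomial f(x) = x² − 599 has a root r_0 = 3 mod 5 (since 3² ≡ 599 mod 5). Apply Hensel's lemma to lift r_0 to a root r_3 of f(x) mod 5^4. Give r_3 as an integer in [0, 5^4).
r_3 = 43 (mod 625)

Hensel's recurrence: r_{i+1} = r_i − f(r_i)·(f′(r_i))^{-1} mod 5^{i+2}, with f′(x) = 2x. Iterate:
  r_0 = 3 (mod 5)
  r_1 = 18 (mod 25)
  r_2 = 43 (mod 125)
  r_3 = 43 (mod 625)
Final: r_3 = 43, and one checks f(r_3) ≡ 0 mod 5^4.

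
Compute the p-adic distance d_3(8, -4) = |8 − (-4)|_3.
d_3(8, -4) = 1/3

Step 1 — x − y = 8 − (-4) = 12. Step 2 — v_3(12) = 1 (factor: 12 = (3^1 · 4); the sign does not affect v_p). Step 3 — |x − y|_3 = 3^{-1} = 1/3.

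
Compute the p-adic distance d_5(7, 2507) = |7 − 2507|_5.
d_5(7, 2507) = 1/625

Step 1 — x − y = 7 − 2507 = -2500. Step 2 — v_5(-2500) = 4 (factor: -2500 = −(5^4 · 4); the sign does not affect v_p). Step 3 — |x − y|_5 = 5^{-4} = 1/625.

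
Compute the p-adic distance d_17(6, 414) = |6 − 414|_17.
d_17(6, 414) = 1/17

Step 1 — x − y = 6 − 414 = -408. Step 2 — v_17(-408) = 1 (factor: -408 = −(17^1 · 24); the sign does not affect v_p). Step 3 — |x − y|_17 = 17^{-1} = 1/17.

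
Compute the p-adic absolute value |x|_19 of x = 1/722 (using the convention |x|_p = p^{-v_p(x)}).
|1/722|_19 = 361

Step 1 — compute v_19(x) by factoring powers of 19 out of the numerator and denominator: v_19(1/722) = -2. Step 2 — apply |x|_p = p^{-v_p(x)} = 19^{2} = 361.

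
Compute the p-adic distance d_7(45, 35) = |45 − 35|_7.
d_7(45, 35) = 1

Step 1 — x − y = 45 − 35 = 10. Step 2 — v_7(10) = 0 (factor: 10 = (7^0 · 10); the sign does not affect v_p). Step 3 — |x − y|_7 = 7^{0} = 1.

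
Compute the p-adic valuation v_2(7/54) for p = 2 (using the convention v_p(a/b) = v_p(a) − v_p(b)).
v_2(7/54) = -1

Factor powers of 2 from the numerator and denominator of the reduced fraction: 7 = 2^0 · 7 and 54 = 2^1 · 27. Apply v_p(a/b) = v_p(a) − v_p(b): v_2(7/54) = 0 − 1 = -1.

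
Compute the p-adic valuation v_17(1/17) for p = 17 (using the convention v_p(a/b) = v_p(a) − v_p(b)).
v_17(1/17) = -1

Factor powers of 17 from the numerator and denominator of the reduced fraction: 1 = 17^0 · 1 and 17 = 17^1 · 1. Apply v_p(a/b) = v_p(a) − v_p(b): v_17(1/17) = 0 − 1 = -1.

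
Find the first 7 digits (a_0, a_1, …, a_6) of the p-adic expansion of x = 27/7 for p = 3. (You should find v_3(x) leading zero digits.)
(a_0, …, a_6) = (0, 0, 0, 1, 1, 0, 2)

v_3(27/7) = 3, so a_0 = ... = a_2 = 0. Factor out: x = 3^3 · u with u = 1/7 a unit in ℤ_3. Expand u iteratively via a_{v+i} = u_i mod 3, u_{i+1} = (u_i − a_{v+i})/3:
  u_0 = 1/7;  a_3 = 1;  u_1 = (u_0 − 1)/3 = -2/7
  u_1 = -2/7;  a_4 = 1;  u_2 = (u_1 − 1)/3 = -3/7
  u_2 = -3/7;  a_5 = 0;  u_3 = (u_2 − 0)/3 = -1/7
  u_3 = -1/7;  a_6 = 2;  u_4 = (u_3 − 2)/3 = -5/7
Digits: (0, 0, 0, 1, 1, 0, 2).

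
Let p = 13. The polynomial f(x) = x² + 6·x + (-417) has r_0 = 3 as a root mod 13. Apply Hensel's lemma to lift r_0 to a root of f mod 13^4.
r_3 = 19217 (mod 28561)

Hensel: r_{i+1} = r_i − f(r_i)·(f′(r_i))^{-1} mod 13^{i+2}, f′(x) = 2x + 6. Iterate:
  r_0 = 3 (mod 13)
  r_1 = 120 (mod 169)
  r_2 = 1641 (mod 2197)
  r_3 = 19217 (mod 28561)
Final: r = 19217 satisfies f(r) ≡ 0 mod 13^4.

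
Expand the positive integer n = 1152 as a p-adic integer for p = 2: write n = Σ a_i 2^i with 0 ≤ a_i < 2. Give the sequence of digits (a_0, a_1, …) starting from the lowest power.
(a_0, a_1, …) = (0, 0, 0, 0, 0, 0, 0, 1, 0, 0, 1)

Repeated division by 2 gives the digits low-to-high: 1152 = 1·2^7 + 1·2^10. Digit sequence: (0, 0, 0, 0, 0, 0, 0, 1, 0, 0, 1).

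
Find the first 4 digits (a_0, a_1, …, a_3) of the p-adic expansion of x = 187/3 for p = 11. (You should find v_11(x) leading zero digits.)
(a_0, …, a_3) = (0, 2, 4, 7)

v_11(187/3) = 1, so a_0 = ... = a_0 = 0. Factor out: x = 11^1 · u with u = 17/3 a unit in ℤ_11. Expand u iteratively via a_{v+i} = u_i mod 11, u_{i+1} = (u_i − a_{v+i})/11:
  u_0 = 17/3;  a_1 = 2;  u_1 = (u_0 − 2)/11 = 1/3
  u_1 = 1/3;  a_2 = 4;  u_2 = (u_1 − 4)/11 = -1/3
  u_2 = -1/3;  a_3 = 7;  u_3 = (u_2 − 7)/11 = -2/3
Digits: (0, 2, 4, 7).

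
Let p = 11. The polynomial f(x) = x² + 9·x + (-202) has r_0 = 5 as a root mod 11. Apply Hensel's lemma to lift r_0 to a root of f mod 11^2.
r_1 = 82 (mod 121)

Hensel: r_{i+1} = r_i − f(r_i)·(f′(r_i))^{-1} mod 11^{i+2}, f′(x) = 2x + 9. Iterate:
  r_0 = 5 (mod 11)
  r_1 = 82 (mod 121)
Final: r = 82 satisfies f(r) ≡ 0 mod 11^2.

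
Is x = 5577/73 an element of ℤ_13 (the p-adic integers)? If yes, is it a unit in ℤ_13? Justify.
x ∈ ℤ_13 but not a unit; v_13(x) = 2 > 0

ℤ_13 = {x ∈ ℚ_13 : v_13(x) ≥ 0} and ℤ_13^× = {x ∈ ℤ_13 : v_13(x) = 0}. Here v_13(5577/73) = v_13(num) − v_13(den) = 2; compare against these criteria.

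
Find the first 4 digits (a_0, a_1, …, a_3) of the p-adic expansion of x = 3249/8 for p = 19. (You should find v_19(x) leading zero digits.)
(a_0, …, a_3) = (0, 0, 13, 16)

v_19(3249/8) = 2, so a_0 = ... = a_1 = 0. Factor out: x = 19^2 · u with u = 9/8 a unit in ℤ_19. Expand u iteratively via a_{v+i} = u_i mod 19, u_{i+1} = (u_i − a_{v+i})/19:
  u_0 = 9/8;  a_2 = 13;  u_1 = (u_0 − 13)/19 = -5/8
  u_1 = -5/8;  a_3 = 16;  u_2 = (u_1 − 16)/19 = -7/8
Digits: (0, 0, 13, 16).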